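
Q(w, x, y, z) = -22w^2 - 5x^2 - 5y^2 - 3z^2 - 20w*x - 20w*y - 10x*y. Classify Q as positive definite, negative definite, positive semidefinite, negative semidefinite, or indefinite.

negative semidefinite

The associated matrix is A = [[-22, -10, -10, 0], [-10, -5, -5, 0], [-10, -5, -5, 0], [0, 0, 0, -3]].
Applying the same elementary operations to the rows and columns of A produces a congruent diagonal matrix with entries -22, -5/11, 0, -3.
So there are 3 negative, 1 zero pivots.
Hence Q is negative semidefinite.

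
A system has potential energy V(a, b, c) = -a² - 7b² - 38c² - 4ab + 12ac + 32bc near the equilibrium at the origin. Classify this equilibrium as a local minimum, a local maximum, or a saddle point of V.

The Hessian at the origin is H = [[-2, -4, 12], [-4, -14, 32], [12, 32, -76]].
Row-reducing H symmetrically gives the diagonal entries -2, -6, 20/3.
Counting signs: 1 positive, 2 negative.
H is indefinite, so the origin is a saddle point.

saddle point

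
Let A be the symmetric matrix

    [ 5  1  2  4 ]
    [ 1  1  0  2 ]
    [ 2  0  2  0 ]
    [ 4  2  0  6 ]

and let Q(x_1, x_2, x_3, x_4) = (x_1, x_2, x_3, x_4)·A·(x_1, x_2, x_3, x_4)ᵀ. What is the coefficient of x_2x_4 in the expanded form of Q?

4

The coefficient of x_2x_4 is A[2,4] + A[4,2] = 2·2 = 4.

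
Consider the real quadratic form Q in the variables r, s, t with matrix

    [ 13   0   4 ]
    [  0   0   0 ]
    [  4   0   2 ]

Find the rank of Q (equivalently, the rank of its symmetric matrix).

2

Symmetric row and column elimination reduces A to a congruent diagonal form with pivots 13, 0, 10/13.
Counting signs: 2 positive, 1 zero.
The rank is the number of nonzero pivots: 2.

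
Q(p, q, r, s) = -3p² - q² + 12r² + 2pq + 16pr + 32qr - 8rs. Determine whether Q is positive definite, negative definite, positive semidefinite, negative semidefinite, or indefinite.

The symmetric matrix is A = [[-3, 1, 8, 0], [1, -1, 16, 0], [8, 16, 12, -4], [0, 0, -4, 0]].
Applying the same elementary operations to the rows and columns of A produces a congruent diagonal matrix with entries -3, -2/3, 556, -4/139.
So there are 1 positive, 3 negative pivots.
Hence Q is indefinite.

indefinite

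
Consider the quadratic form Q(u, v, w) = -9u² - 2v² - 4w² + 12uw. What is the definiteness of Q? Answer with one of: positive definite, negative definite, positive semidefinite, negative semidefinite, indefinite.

Write A = [[-9, 0, 6], [0, -2, 0], [6, 0, -4]].
Symmetric row and column elimination reduces A to a congruent diagonal form with pivots -9, -2, 0.
Counting signs: 2 negative, 1 zero.
Hence Q is negative semidefinite.

negative semidefinite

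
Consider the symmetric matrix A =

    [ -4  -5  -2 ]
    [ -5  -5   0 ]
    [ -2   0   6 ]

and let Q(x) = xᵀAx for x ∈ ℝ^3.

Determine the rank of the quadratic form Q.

Applying the same elementary operations to the rows and columns of A produces a congruent diagonal matrix with entries -4, 5/4, 2.
Counting signs: 2 positive, 1 negative.
The rank is the number of nonzero pivots: 3.

3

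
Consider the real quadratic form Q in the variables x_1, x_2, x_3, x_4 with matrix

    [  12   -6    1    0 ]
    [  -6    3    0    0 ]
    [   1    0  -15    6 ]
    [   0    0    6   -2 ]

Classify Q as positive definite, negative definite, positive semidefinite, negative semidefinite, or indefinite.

indefinite

A is congruent to a diagonal matrix with 2 positive, 2 negative and 0 zero entries, so Q is indefinite.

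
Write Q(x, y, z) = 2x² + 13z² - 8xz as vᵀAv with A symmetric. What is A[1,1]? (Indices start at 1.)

The coefficient of x² in Q is 2, and that is exactly A[1,1].

2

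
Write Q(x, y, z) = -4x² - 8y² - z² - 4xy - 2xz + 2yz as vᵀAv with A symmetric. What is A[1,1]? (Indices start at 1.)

-4

The coefficient of x² in Q is -4, and that is exactly A[1,1].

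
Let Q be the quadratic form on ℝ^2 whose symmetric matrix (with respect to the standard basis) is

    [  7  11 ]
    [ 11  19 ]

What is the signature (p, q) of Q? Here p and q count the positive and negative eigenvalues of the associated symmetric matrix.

Congruent diagonalization of A (simultaneous row and column reduction) yields pivots 7, 12/7.
Counting signs: 2 positive.

(2, 0)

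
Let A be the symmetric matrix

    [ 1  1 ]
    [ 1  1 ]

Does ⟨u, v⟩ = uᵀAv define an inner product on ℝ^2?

no

For the 2×2 matrix [[1, 1], [1, 1]]: det = 1·1 − (1)² = 0, trace = 2.
det = 0 so one eigenvalue is zero; the form is semidefinite with the sign of the trace.
⟨·,·⟩ is an inner product exactly when A is positive definite.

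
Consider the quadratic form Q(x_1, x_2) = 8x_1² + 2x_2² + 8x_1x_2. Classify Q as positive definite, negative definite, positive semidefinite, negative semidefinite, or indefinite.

The symmetric matrix of Q is [[8, 4], [4, 2]].
For the 2×2 matrix [[8, 4], [4, 2]]: det = 8·2 − (4)² = 0, trace = 10.
det = 0 so one eigenvalue is zero; the form is semidefinite with the sign of the trace.

positive semidefinite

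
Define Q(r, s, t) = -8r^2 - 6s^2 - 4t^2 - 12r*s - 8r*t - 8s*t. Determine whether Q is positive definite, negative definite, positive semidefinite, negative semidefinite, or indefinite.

The associated matrix is A = [[-8, -6, -4], [-6, -6, -4], [-4, -4, -4]].
Row-reducing A symmetrically gives the diagonal entries -8, -3/2, -4/3.
That gives 3 negative pivots.
Hence Q is negative definite.

negative definite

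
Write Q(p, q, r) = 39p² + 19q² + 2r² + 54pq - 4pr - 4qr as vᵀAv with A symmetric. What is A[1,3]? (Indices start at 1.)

The coefficient of p·r in Q is -4. For a symmetric A this equals A[1,3] + A[3,1] = 2·A[1,3].
So A[1,3] = -4/2 = -2.

-2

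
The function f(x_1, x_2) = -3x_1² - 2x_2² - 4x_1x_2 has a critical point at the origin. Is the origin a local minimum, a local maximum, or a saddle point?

The Hessian at the origin is H = [[-6, -4], [-4, -4]].
det H = -6·-4 − (-4)² = 8 > 0 and H[1,1] = -6 < 0, so H is negative definite.
Therefore the origin is a local maximum.

local maximum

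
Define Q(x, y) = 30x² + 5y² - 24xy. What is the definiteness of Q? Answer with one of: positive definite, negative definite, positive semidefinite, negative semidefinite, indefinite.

The symmetric matrix of Q is [[30, -12], [-12, 5]].
For the 2×2 matrix [[30, -12], [-12, 5]]: det = 30·5 − (-12)² = 6, trace = 35.
det > 0 so both eigenvalues share the sign of the trace; trace = 35 > 0 ⇒ both positive.

positive definite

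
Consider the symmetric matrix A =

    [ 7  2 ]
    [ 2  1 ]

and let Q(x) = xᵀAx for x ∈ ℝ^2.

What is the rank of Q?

Symmetric row and column elimination reduces A to a congruent diagonal form with pivots 7, 3/7.
So there are 2 positive pivots.
The rank is the number of nonzero pivots: 2.

2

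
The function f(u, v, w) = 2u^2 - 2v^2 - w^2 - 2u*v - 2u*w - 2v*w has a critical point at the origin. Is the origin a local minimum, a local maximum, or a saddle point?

The Hessian at the origin is H = [[4, -2, -2], [-2, -4, -2], [-2, -2, -2]].
An LDLᵀ factorisation of H has diagonal entries 4, -5, -6/5.
So there are 1 positive, 2 negative pivots.
H is indefinite, so the origin is a saddle point.

saddle point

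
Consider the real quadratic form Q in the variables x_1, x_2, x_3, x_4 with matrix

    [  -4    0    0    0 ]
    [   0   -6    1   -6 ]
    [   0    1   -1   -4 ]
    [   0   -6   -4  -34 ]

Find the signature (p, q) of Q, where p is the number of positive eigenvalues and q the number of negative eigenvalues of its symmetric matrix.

Applying the same elementary operations to the rows and columns of A produces a congruent diagonal matrix with entries -4, -6, -5/6, 2.
That gives 1 positive, 3 negative pivots.

(1, 3)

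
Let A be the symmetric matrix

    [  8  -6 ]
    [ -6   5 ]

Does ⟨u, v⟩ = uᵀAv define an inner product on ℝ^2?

yes

Leading principal minors: Δ_1 = 8, Δ_2 = 4.
All leading principal minors are positive, so by Sylvester's criterion Q is positive definite.
⟨·,·⟩ is an inner product exactly when A is positive definite.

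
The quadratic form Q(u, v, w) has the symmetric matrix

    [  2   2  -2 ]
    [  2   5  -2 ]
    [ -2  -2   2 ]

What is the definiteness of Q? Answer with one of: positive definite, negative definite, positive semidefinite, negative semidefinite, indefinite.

Row-reducing A symmetrically gives the diagonal entries 2, 3, 0.
Counting signs: 2 positive, 1 zero.
Hence Q is positive semidefinite.

positive semidefinite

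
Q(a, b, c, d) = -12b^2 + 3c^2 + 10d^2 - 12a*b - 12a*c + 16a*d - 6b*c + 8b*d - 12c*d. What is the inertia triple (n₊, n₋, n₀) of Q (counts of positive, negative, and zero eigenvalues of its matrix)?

(2, 2, 0)

The symmetric matrix is A = [[0, -6, -6, 8], [-6, -12, -3, 4], [-6, -3, 3, -6], [8, 4, -6, 10]].
By Sylvester's law of inertia any congruent diagonalization of A has 2 positive, 2 negative and 0 zero entries.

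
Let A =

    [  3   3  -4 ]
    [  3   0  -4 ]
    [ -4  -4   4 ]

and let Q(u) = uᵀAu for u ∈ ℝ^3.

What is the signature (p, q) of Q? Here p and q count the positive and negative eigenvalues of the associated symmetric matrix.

(1, 2)

Applying the same elementary operations to the rows and columns of A produces a congruent diagonal matrix with entries 3, -3, -4/3.
Counting signs: 1 positive, 2 negative.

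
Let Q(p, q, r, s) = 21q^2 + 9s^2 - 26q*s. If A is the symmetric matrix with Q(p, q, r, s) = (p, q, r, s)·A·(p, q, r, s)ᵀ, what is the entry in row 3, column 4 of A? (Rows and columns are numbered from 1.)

The coefficient of r·s in Q is 0. For a symmetric A this equals A[3,4] + A[4,3] = 2·A[3,4].
So A[3,4] = 0/2 = 0.

0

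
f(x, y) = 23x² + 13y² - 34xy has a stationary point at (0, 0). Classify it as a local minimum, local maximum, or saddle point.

The Hessian at the origin is H = [[46, -34], [-34, 26]].
det H = 46·26 − (-34)² = 40 > 0 and H[1,1] = 46 > 0, so H is positive definite.
Therefore the origin is a local minimum.

local minimum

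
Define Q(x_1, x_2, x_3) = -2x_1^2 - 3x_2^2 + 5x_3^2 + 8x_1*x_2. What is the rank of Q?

3

Write A = [[-2, 4, 0], [4, -3, 0], [0, 0, 5]].
Congruent diagonalization of A (simultaneous row and column reduction) yields pivots -2, 5, 5.
That gives 2 positive, 1 negative pivots.
The rank is the number of nonzero pivots: 3.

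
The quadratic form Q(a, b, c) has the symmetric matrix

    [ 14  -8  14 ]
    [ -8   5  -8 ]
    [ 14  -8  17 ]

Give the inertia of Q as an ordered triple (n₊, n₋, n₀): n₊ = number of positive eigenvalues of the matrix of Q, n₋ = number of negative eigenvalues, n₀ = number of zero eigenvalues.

Applying the same elementary operations to the rows and columns of A produces a congruent diagonal matrix with entries 14, 3/7, 3.
So there are 3 positive pivots.

(3, 0, 0)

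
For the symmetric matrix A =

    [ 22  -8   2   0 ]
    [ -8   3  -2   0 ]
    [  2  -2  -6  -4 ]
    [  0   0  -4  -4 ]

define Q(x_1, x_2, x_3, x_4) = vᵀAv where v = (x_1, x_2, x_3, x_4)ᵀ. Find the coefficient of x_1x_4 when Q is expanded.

0

The coefficient of x_1x_4 is A[1,4] + A[4,1] = 2·0 = 0.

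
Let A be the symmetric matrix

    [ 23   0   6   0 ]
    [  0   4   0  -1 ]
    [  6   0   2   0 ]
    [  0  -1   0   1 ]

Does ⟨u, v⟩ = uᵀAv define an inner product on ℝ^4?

yes

Leading principal minors: Δ_1 = 23, Δ_2 = 92, Δ_3 = 40, Δ_4 = 30.
All leading principal minors are positive, so by Sylvester's criterion Q is positive definite.
⟨·,·⟩ is an inner product exactly when A is positive definite.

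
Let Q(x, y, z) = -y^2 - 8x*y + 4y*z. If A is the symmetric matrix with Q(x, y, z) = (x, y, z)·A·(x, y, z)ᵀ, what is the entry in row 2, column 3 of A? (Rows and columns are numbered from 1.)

2

The coefficient of y·z in Q is 4. For a symmetric A this equals A[2,3] + A[3,2] = 2·A[2,3].
So A[2,3] = 4/2 = 2.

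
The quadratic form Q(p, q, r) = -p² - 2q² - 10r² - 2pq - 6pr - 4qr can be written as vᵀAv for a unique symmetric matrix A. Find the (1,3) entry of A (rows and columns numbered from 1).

The coefficient of p·r in Q is -6. For a symmetric A this equals A[1,3] + A[3,1] = 2·A[1,3].
So A[1,3] = -6/2 = -3.

-3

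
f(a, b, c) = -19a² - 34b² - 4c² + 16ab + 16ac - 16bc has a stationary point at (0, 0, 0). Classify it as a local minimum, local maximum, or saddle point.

saddle point

The Hessian at the origin is H = [[-38, 16, 16], [16, -68, -16], [16, -16, -8]].
Row-reducing H symmetrically gives the diagonal entries -38, -1164/19, 40/291.
That gives 1 positive, 2 negative pivots.
H is indefinite, so the origin is a saddle point.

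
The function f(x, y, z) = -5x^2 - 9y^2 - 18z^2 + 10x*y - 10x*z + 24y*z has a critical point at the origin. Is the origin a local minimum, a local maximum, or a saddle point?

local maximum

The Hessian at the origin is H = [[-10, 10, -10], [10, -18, 24], [-10, 24, -36]].
Applying the same elementary operations to the rows and columns of H produces a congruent diagonal matrix with entries -10, -8, -3/2.
Counting signs: 3 negative.
H is negative definite, so the origin is a strict local maximum.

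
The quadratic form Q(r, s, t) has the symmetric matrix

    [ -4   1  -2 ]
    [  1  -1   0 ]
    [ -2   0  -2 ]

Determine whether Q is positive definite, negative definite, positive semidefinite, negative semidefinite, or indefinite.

Leading principal minors: Δ_1 = -4, Δ_2 = 3, Δ_3 = -2.
The signs alternate starting with Δ_1 < 0, so by Sylvester's criterion Q is negative definite.

negative definite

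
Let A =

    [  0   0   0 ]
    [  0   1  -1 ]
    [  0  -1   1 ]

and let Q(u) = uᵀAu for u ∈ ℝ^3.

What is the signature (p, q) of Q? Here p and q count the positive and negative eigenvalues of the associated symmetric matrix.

Applying the same elementary operations to the rows and columns of A produces a congruent diagonal matrix with entries 0, 1, 0.
That gives 1 positive, 2 zero pivots.

(1, 0)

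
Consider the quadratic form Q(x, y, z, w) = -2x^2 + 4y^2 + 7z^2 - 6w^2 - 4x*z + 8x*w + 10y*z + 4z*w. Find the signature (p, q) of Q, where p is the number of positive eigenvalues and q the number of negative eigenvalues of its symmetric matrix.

(3, 1)

The symmetric matrix is A = [[-2, 0, -2, 4], [0, 4, 5, 0], [-2, 5, 7, 2], [4, 0, 2, -6]].
Applying the same elementary operations to the rows and columns of A produces a congruent diagonal matrix with entries -2, 4, 11/4, 6/11.
That gives 3 positive, 1 negative pivots.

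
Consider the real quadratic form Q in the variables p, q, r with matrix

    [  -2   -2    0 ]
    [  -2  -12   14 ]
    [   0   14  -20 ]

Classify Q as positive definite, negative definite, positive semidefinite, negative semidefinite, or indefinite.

negative definite

Leading principal minors: Δ_1 = -2, Δ_2 = 20, Δ_3 = -8.
The signs alternate starting with Δ_1 < 0, so by Sylvester's criterion Q is negative definite.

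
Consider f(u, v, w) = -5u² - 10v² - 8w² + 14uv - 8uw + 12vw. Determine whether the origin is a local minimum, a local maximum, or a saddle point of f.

The Hessian at the origin is H = [[-10, 14, -8], [14, -20, 12], [-8, 12, -16]].
Congruent diagonalization of H (simultaneous row and column reduction) yields pivots -10, -2/5, -8.
That gives 3 negative pivots.
H is negative definite, so the origin is a strict local maximum.

local maximum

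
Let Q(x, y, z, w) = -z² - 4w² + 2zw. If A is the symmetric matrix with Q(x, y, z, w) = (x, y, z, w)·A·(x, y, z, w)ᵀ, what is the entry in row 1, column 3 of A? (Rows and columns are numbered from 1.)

The coefficient of x·z in Q is 0. For a symmetric A this equals A[1,3] + A[3,1] = 2·A[1,3].
So A[1,3] = 0/2 = 0.

0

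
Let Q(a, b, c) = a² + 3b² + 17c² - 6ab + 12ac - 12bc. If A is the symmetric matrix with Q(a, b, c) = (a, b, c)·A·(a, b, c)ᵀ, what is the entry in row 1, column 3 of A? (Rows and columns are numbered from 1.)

6

The coefficient of a·c in Q is 12. For a symmetric A this equals A[1,3] + A[3,1] = 2·A[1,3].
So A[1,3] = 12/2 = 6.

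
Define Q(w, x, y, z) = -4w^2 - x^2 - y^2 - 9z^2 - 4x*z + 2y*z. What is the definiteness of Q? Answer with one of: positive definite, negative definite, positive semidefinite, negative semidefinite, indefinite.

The symmetric matrix of Q is A = [[-4, 0, 0, 0], [0, -1, 0, -2], [0, 0, -1, 1], [0, -2, 1, -9]].
Leading principal minors: Δ_1 = -4, Δ_2 = 4, Δ_3 = -4, Δ_4 = 16.
The signs alternate starting with Δ_1 < 0, so by Sylvester's criterion Q is negative definite.

negative definite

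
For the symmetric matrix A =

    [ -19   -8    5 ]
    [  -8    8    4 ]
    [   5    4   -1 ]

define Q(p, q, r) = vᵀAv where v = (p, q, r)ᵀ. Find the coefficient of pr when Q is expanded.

The coefficient of pr is A[1,3] + A[3,1] = 2·5 = 10.

10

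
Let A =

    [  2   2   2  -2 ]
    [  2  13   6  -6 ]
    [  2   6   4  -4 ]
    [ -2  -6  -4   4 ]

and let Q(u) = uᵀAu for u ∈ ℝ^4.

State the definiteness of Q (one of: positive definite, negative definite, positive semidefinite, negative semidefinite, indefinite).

positive semidefinite

Congruent diagonalization of A (simultaneous row and column reduction) yields pivots 2, 11, 6/11, 0.
That gives 3 positive, 1 zero pivots.
Hence Q is positive semidefinite.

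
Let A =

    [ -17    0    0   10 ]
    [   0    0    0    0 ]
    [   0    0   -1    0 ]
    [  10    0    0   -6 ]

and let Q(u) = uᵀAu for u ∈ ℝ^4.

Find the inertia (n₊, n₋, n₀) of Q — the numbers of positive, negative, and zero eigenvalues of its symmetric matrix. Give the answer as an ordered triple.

(0, 3, 1)

Applying the same elementary operations to the rows and columns of A produces a congruent diagonal matrix with entries -17, 0, -1, -2/17.
That gives 3 negative, 1 zero pivots.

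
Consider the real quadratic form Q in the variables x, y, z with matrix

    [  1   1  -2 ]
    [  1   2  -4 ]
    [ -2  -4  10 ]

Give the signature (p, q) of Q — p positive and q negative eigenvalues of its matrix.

Congruent diagonalization of A (simultaneous row and column reduction) yields pivots 1, 1, 2.
That gives 3 positive pivots.

(3, 0)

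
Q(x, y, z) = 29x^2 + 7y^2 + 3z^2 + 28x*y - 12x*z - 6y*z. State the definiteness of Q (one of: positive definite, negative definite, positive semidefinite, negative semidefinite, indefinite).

Write A = [[29, 14, -6], [14, 7, -3], [-6, -3, 3]].
Row-reducing A symmetrically gives the diagonal entries 29, 7/29, 12/7.
Counting signs: 3 positive.
Hence Q is positive definite.

positive definite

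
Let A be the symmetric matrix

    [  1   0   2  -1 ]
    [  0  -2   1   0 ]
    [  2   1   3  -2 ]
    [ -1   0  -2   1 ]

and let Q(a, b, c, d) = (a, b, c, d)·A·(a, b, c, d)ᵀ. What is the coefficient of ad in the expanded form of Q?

-2

The coefficient of ad is A[1,4] + A[4,1] = 2·(-1) = -2.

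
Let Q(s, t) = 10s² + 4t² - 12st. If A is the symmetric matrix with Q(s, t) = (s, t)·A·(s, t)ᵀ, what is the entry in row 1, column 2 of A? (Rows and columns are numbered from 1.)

The coefficient of s·t in Q is -12. For a symmetric A this equals A[1,2] + A[2,1] = 2·A[1,2].
So A[1,2] = -12/2 = -6.

-6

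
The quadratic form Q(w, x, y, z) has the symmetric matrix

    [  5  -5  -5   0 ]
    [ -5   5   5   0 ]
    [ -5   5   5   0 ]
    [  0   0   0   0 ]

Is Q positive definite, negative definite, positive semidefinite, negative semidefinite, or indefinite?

positive semidefinite

Row-reducing A symmetrically gives the diagonal entries 5, 0, 0, 0.
That gives 1 positive, 3 zero pivots.
Hence Q is positive semidefinite.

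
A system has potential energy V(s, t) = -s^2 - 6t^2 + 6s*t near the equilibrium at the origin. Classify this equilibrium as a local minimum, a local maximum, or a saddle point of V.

The Hessian at the origin is H = [[-2, 6], [6, -12]].
det H = -2·-12 − (6)² = -12 < 0, so H is indefinite.
Therefore the origin is a saddle point.

saddle point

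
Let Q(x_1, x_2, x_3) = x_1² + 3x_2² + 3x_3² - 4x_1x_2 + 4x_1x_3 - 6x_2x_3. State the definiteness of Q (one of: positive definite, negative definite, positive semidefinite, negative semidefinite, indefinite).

indefinite

Write A = [[1, -2, 2], [-2, 3, -3], [2, -3, 3]].
Row-reducing A symmetrically gives the diagonal entries 1, -1, 0.
That gives 1 positive, 1 negative, 1 zero pivots.
Hence Q is indefinite.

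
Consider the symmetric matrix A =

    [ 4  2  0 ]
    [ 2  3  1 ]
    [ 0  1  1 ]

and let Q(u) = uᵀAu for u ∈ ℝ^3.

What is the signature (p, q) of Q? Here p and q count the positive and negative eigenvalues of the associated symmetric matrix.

An LDLᵀ factorisation of A has diagonal entries 4, 2, 1/2.
That gives 3 positive pivots.

(3, 0)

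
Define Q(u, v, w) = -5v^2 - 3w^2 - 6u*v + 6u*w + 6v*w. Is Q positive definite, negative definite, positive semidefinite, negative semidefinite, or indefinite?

The symmetric matrix is A = [[0, -3, 3], [-3, -5, 3], [3, 3, -3]].
A is congruent to a diagonal matrix with 1 positive, 2 negative and 0 zero entries, so Q is indefinite.

indefinite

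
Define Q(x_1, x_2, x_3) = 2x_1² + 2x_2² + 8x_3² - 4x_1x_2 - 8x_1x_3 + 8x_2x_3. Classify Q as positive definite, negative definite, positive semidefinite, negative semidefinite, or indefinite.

positive semidefinite

Write A = [[2, -2, -4], [-2, 2, 4], [-4, 4, 8]].
Row-reducing A symmetrically gives the diagonal entries 2, 0, 0.
Counting signs: 1 positive, 2 zero.
Hence Q is positive semidefinite.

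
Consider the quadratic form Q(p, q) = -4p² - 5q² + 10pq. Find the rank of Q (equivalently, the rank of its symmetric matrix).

2

The symmetric matrix is A = [[-4, 5], [5, -5]].
An LDLᵀ factorisation of A has diagonal entries -4, 5/4.
Counting signs: 1 positive, 1 negative.
The rank is the number of nonzero pivots: 2.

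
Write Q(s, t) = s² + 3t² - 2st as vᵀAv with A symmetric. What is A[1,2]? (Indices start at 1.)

The coefficient of s·t in Q is -2. For a symmetric A this equals A[1,2] + A[2,1] = 2·A[1,2].
So A[1,2] = -2/2 = -1.

-1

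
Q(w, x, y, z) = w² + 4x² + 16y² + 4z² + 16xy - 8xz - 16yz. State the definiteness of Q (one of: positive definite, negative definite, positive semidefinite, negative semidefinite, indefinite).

Write A = [[1, 0, 0, 0], [0, 4, 8, -4], [0, 8, 16, -8], [0, -4, -8, 4]].
Row-reducing A symmetrically gives the diagonal entries 1, 4, 0, 0.
Counting signs: 2 positive, 2 zero.
Hence Q is positive semidefinite.

positive semidefinite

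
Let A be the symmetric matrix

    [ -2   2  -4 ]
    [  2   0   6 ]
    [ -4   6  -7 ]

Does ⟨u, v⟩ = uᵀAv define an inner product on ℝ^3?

Symmetric row and column elimination reduces A to a congruent diagonal form with pivots -2, 2, -1.
So there are 1 positive, 2 negative pivots.
Hence Q is indefinite.
⟨·,·⟩ is an inner product exactly when A is positive definite.

no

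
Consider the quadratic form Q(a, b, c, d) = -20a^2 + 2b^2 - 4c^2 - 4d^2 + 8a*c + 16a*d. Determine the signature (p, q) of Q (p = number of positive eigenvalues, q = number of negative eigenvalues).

The symmetric matrix is A = [[-20, 0, 4, 8], [0, 2, 0, 0], [4, 0, -4, 0], [8, 0, 0, -4]].
Applying the same elementary operations to the rows and columns of A produces a congruent diagonal matrix with entries -20, 2, -16/5, 0.
Counting signs: 1 positive, 2 negative, 1 zero.

(1, 2)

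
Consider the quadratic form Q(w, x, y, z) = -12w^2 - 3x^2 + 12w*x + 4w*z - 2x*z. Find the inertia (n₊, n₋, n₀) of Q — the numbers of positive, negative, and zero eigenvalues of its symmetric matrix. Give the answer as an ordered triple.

The symmetric matrix is A = [[-12, 6, 0, 2], [6, -3, 0, -1], [0, 0, 0, 0], [2, -1, 0, 0]].
Congruent diagonalization of A (simultaneous row and column reduction) yields pivots -12, 0, 0, 1/3.
So there are 1 positive, 1 negative, 2 zero pivots.

(1, 1, 2)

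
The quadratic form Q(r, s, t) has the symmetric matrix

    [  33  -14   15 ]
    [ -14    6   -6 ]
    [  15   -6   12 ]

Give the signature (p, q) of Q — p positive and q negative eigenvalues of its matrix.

Symmetric row and column elimination reduces A to a congruent diagonal form with pivots 33, 2/33, 3.
Counting signs: 3 positive.

(3, 0)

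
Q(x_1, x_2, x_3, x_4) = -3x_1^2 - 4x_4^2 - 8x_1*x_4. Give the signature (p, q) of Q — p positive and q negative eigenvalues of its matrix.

The symmetric matrix is A = [[-3, 0, 0, -4], [0, 0, 0, 0], [0, 0, 0, 0], [-4, 0, 0, -4]].
Symmetric row and column elimination reduces A to a congruent diagonal form with pivots -3, 0, 0, 4/3.
So there are 1 positive, 1 negative, 2 zero pivots.

(1, 1)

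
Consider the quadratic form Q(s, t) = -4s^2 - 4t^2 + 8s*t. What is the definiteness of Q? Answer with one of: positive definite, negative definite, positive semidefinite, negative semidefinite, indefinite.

Write A = [[-4, 4], [4, -4]].
Applying the same elementary operations to the rows and columns of A produces a congruent diagonal matrix with entries -4, 0.
So there are 1 negative, 1 zero pivots.
Hence Q is negative semidefinite.

negative semidefinite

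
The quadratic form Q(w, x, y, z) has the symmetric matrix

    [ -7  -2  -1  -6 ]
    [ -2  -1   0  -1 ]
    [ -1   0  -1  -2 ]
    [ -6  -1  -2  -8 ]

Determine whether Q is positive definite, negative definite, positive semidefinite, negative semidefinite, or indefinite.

Leading principal minors: Δ_1 = -7, Δ_2 = 3, Δ_3 = -2, Δ_4 = 2.
The signs alternate starting with Δ_1 < 0, so by Sylvester's criterion Q is negative definite.

negative definite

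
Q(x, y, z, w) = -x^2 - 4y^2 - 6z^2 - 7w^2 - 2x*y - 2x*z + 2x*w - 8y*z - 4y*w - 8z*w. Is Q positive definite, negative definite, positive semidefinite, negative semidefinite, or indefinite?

The symmetric matrix of Q is A = [[-1, -1, -1, 1], [-1, -4, -4, -2], [-1, -4, -6, -4], [1, -2, -4, -7]].
Leading principal minors: Δ_1 = -1, Δ_2 = 3, Δ_3 = -6, Δ_4 = 6.
The signs alternate starting with Δ_1 < 0, so by Sylvester's criterion Q is negative definite.

negative definite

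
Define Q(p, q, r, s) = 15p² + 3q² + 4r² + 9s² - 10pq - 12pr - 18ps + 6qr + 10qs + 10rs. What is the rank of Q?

The symmetric matrix is A = [[15, -5, -6, -9], [-5, 3, 3, 5], [-6, 3, 4, 5], [-9, 5, 5, 9]].
Row-reducing A symmetrically gives the diagonal entries 15, 4/3, 17/20, 10/17.
So there are 4 positive pivots.
The rank is the number of nonzero pivots: 4.

4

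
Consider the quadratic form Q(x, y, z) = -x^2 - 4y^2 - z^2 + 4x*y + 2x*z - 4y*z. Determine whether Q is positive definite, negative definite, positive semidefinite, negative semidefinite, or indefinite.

negative semidefinite

Write A = [[-1, 2, 1], [2, -4, -2], [1, -2, -1]].
Congruent diagonalization of A (simultaneous row and column reduction) yields pivots -1, 0, 0.
That gives 1 negative, 2 zero pivots.
Hence Q is negative semidefinite.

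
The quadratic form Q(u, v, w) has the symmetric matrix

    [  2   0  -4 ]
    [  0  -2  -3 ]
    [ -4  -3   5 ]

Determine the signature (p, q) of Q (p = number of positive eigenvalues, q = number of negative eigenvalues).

An LDLᵀ factorisation of A has diagonal entries 2, -2, 3/2.
So there are 2 positive, 1 negative pivots.

(2, 1)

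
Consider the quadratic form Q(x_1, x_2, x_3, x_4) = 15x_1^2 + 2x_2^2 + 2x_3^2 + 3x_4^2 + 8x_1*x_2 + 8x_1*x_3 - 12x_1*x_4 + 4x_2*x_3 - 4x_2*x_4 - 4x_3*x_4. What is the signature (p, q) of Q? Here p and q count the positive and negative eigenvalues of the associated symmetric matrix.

(3, 0)

The associated matrix is A = [[15, 4, 4, -6], [4, 2, 2, -2], [4, 2, 2, -2], [-6, -2, -2, 3]].
Symmetric row and column elimination reduces A to a congruent diagonal form with pivots 15, 14/15, 0, 3/7.
Counting signs: 3 positive, 1 zero.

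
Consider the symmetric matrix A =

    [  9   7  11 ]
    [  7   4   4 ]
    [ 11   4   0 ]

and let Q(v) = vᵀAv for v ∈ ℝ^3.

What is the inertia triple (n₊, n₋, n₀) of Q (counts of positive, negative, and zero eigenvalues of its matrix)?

(2, 1, 0)

Congruent diagonalization of A (simultaneous row and column reduction) yields pivots 9, -13/9, 12/13.
Counting signs: 2 positive, 1 negative.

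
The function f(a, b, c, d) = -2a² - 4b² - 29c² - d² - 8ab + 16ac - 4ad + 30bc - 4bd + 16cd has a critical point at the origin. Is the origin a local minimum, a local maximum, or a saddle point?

saddle point

The Hessian at the origin is H = [[-4, -8, 16, -4], [-8, -8, 30, -4], [16, 30, -58, 16], [-4, -4, 16, -2]].
Congruent diagonalization of H (simultaneous row and column reduction) yields pivots -4, 8, 11/2, -2/11.
Counting signs: 2 positive, 2 negative.
H is indefinite, so the origin is a saddle point.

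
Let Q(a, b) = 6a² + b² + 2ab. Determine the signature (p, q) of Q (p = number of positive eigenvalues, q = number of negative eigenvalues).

The symmetric matrix is A = [[6, 1], [1, 1]].
Row-reducing A symmetrically gives the diagonal entries 6, 5/6.
Counting signs: 2 positive.

(2, 0)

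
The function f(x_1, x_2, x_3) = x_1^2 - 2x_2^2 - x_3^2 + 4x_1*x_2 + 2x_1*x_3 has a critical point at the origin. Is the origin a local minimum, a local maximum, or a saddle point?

The Hessian at the origin is H = [[2, 4, 2], [4, -4, 0], [2, 0, -2]].
Symmetric row and column elimination reduces H to a congruent diagonal form with pivots 2, -12, -8/3.
So there are 1 positive, 2 negative pivots.
H is indefinite, so the origin is a saddle point.

saddle point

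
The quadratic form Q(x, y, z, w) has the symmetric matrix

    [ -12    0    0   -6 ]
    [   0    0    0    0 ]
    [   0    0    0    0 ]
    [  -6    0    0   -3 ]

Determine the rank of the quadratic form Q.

1

Applying the same elementary operations to the rows and columns of A produces a congruent diagonal matrix with entries -12, 0, 0, 0.
That gives 1 negative, 3 zero pivots.
The rank is the number of nonzero pivots: 1.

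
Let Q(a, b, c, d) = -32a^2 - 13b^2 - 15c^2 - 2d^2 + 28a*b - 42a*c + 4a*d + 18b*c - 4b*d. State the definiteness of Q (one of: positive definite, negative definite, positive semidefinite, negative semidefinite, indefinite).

negative definite

The symmetric matrix of Q is A = [[-32, 14, -21, 2], [14, -13, 9, -2], [-21, 9, -15, 0], [2, -2, 0, -2]].
Leading principal minors: Δ_1 = -32, Δ_2 = 220, Δ_3 = -267, Δ_4 = 90.
The signs alternate starting with Δ_1 < 0, so by Sylvester's criterion Q is negative definite.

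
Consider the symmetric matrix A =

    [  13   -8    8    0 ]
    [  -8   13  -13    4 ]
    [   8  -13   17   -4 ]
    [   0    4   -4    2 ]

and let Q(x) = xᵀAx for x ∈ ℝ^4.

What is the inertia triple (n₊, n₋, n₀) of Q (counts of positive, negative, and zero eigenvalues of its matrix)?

(4, 0, 0)

Congruent diagonalization of A (simultaneous row and column reduction) yields pivots 13, 105/13, 4, 2/105.
Counting signs: 4 positive.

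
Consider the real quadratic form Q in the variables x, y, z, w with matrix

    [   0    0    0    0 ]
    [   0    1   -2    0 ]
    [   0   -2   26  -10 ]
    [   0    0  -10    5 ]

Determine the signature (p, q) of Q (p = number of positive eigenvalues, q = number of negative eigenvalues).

(3, 0)

Applying the same elementary operations to the rows and columns of A produces a congruent diagonal matrix with entries 0, 1, 22, 5/11.
So there are 3 positive, 1 zero pivots.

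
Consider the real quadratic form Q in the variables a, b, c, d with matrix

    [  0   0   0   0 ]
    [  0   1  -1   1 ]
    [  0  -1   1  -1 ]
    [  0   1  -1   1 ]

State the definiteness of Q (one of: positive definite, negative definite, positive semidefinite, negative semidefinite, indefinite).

Symmetric row and column elimination reduces A to a congruent diagonal form with pivots 0, 1, 0, 0.
Counting signs: 1 positive, 3 zero.
Hence Q is positive semidefinite.

positive semidefinite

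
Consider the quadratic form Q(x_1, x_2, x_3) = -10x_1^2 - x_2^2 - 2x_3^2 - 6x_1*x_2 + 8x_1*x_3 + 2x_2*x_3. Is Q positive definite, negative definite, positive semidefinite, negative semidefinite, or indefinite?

negative semidefinite

Write A = [[-10, -3, 4], [-3, -1, 1], [4, 1, -2]].
Row-reducing A symmetrically gives the diagonal entries -10, -1/10, 0.
Counting signs: 2 negative, 1 zero.
Hence Q is negative semidefinite.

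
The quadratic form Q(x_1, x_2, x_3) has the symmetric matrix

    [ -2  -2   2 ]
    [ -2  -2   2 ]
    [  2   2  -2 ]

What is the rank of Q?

Applying the same elementary operations to the rows and columns of A produces a congruent diagonal matrix with entries -2, 0, 0.
That gives 1 negative, 2 zero pivots.
The rank is the number of nonzero pivots: 1.

1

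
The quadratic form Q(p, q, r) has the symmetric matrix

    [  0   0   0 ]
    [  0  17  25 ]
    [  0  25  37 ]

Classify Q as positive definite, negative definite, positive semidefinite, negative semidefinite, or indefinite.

Congruent diagonalization of A (simultaneous row and column reduction) yields pivots 0, 17, 4/17.
That gives 2 positive, 1 zero pivots.
Hence Q is positive semidefinite.

positive semidefinite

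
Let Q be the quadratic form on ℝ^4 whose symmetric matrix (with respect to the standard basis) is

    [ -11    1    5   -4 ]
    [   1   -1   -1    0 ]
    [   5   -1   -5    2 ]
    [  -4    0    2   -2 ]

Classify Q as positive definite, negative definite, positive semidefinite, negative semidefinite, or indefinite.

negative definite

Leading principal minors: Δ_1 = -11, Δ_2 = 10, Δ_3 = -24, Δ_4 = 8.
The signs alternate starting with Δ_1 < 0, so by Sylvester's criterion Q is negative definite.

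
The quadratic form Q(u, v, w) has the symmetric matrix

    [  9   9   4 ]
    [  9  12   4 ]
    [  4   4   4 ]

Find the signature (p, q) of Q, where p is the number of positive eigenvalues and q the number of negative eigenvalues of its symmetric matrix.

Row-reducing A symmetrically gives the diagonal entries 9, 3, 20/9.
Counting signs: 3 positive.

(3, 0)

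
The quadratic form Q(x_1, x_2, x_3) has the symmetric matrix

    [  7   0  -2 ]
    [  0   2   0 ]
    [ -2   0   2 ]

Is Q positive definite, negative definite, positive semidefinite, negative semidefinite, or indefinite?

Leading principal minors: Δ_1 = 7, Δ_2 = 14, Δ_3 = 20.
All leading principal minors are positive, so by Sylvester's criterion Q is positive definite.

positive definite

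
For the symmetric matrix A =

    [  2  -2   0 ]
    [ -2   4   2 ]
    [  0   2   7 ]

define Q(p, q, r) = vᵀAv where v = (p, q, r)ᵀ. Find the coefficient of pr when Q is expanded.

The coefficient of pr is A[1,3] + A[3,1] = 2·0 = 0.

0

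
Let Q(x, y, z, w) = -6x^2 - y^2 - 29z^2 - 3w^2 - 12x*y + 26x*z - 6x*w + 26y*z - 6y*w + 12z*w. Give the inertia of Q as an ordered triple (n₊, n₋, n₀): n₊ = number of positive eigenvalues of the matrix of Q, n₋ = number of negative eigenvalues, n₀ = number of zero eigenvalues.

The associated matrix is A = [[-6, -6, 13, -3], [-6, -1, 13, -3], [13, 13, -29, 6], [-3, -3, 6, -3]].
Row-reducing A symmetrically gives the diagonal entries -6, 5, -5/6, -6/5.
That gives 1 positive, 3 negative pivots.

(1, 3, 0)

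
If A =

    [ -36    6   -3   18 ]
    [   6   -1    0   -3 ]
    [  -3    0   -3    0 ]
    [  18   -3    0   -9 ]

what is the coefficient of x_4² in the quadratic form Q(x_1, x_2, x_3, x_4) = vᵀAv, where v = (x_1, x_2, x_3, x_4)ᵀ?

-9

The coefficient of x_4² is the diagonal entry A[4,4] = -9.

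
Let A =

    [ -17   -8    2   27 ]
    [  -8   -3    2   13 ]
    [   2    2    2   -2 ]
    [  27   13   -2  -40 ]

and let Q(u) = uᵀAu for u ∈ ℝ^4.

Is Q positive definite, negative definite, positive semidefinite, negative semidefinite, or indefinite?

Symmetric row and column elimination reduces A to a congruent diagonal form with pivots -17, 13/17, 10/13, 2.
Counting signs: 3 positive, 1 negative.
Hence Q is indefinite.

indefinite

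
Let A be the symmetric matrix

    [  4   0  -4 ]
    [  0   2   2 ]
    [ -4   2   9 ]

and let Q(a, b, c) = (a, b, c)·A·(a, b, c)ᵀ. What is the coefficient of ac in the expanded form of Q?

The coefficient of ac is A[1,3] + A[3,1] = 2·(-4) = -8.

-8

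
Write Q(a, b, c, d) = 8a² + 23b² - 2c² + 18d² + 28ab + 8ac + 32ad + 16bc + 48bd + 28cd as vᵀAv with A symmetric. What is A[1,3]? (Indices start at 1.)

4

The coefficient of a·c in Q is 8. For a symmetric A this equals A[1,3] + A[3,1] = 2·A[1,3].
So A[1,3] = 8/2 = 4.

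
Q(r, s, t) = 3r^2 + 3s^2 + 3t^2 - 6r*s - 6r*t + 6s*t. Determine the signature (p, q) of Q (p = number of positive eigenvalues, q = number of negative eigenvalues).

(1, 0)

The symmetric matrix is A = [[3, -3, -3], [-3, 3, 3], [-3, 3, 3]].
Row-reducing A symmetrically gives the diagonal entries 3, 0, 0.
So there are 1 positive, 2 zero pivots.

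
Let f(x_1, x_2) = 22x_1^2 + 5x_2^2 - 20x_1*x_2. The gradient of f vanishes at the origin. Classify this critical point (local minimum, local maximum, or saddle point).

local minimum

The Hessian at the origin is H = [[44, -20], [-20, 10]].
det H = 44·10 − (-20)² = 40 > 0 and H[1,1] = 44 > 0, so H is positive definite.
Therefore the origin is a local minimum.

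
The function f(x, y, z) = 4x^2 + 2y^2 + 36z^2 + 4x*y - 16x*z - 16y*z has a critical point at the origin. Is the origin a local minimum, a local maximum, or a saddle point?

local minimum

The Hessian at the origin is H = [[8, 4, -16], [4, 4, -16], [-16, -16, 72]].
Row-reducing H symmetrically gives the diagonal entries 8, 2, 8.
So there are 3 positive pivots.
H is positive definite, so the origin is a strict local minimum.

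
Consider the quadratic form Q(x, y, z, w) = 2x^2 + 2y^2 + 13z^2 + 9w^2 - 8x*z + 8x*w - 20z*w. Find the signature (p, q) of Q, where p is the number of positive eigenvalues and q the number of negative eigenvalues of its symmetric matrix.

The associated matrix is A = [[2, 0, -4, 4], [0, 2, 0, 0], [-4, 0, 13, -10], [4, 0, -10, 9]].
Symmetric row and column elimination reduces A to a congruent diagonal form with pivots 2, 2, 5, 1/5.
That gives 4 positive pivots.

(4, 0)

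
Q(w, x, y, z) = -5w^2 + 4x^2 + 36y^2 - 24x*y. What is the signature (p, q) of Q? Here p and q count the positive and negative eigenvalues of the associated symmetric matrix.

The symmetric matrix is A = [[-5, 0, 0, 0], [0, 4, -12, 0], [0, -12, 36, 0], [0, 0, 0, 0]].
Symmetric row and column elimination reduces A to a congruent diagonal form with pivots -5, 4, 0, 0.
So there are 1 positive, 1 negative, 2 zero pivots.

(1, 1)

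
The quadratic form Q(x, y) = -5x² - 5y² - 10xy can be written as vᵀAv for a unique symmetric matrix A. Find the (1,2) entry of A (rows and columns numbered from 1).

The coefficient of x·y in Q is -10. For a symmetric A this equals A[1,2] + A[2,1] = 2·A[1,2].
So A[1,2] = -10/2 = -5.

-5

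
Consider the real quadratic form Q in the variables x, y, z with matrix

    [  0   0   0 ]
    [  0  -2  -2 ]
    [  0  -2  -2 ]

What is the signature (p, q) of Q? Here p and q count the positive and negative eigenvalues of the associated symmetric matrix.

Symmetric row and column elimination reduces A to a congruent diagonal form with pivots 0, -2, 0.
That gives 1 negative, 2 zero pivots.

(0, 1)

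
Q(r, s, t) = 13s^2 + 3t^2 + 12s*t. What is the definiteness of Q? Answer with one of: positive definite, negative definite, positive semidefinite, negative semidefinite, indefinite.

Write A = [[0, 0, 0], [0, 13, 6], [0, 6, 3]].
Symmetric row and column elimination reduces A to a congruent diagonal form with pivots 0, 13, 3/13.
Counting signs: 2 positive, 1 zero.
Hence Q is positive semidefinite.

positive semidefinite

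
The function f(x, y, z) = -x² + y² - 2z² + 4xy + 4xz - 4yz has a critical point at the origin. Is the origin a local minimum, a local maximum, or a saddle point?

The Hessian at the origin is H = [[-2, 4, 4], [4, 2, -4], [4, -4, -4]].
Congruent diagonalization of H (simultaneous row and column reduction) yields pivots -2, 10, 12/5.
So there are 2 positive, 1 negative pivots.
H is indefinite, so the origin is a saddle point.

saddle point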